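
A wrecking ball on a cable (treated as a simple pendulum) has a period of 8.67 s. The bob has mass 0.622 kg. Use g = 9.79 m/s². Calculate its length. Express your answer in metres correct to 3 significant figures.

18.6 m

From T = 2π√(L/g), L = gT²/(4π²) = 9.79 × 8.670²/(4π²) = 18.6 m.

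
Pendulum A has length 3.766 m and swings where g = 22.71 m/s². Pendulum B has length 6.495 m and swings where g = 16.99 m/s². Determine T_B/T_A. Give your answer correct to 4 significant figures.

T = 2π√(L/g), so T_B/T_A = √((L_B/g_B)/(L_A/g_A)) = √((6.495/16.99)/(3.766/22.71)) = 1.518.

1.518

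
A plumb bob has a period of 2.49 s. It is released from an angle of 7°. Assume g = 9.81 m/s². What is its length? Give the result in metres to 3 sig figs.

1.54 m

From T = 2π√(L/g), L = gT²/(4π²) = 9.81 × 2.490²/(4π²) = 1.54 m.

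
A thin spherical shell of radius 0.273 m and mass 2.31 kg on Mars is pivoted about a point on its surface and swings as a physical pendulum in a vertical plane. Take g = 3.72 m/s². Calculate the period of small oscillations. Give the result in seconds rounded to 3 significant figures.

2.20 s

I_cm = (2/3)mr² = 0.1148 kg·m². The pivot is at distance d = 0.273 m from the centre of mass.
By the parallel-axis theorem, I = I_cm + md² = 0.1148 + 0.1722 = 0.2869 kg·m².
T = 2π√(I/(mgd)) = 2π√(0.2869/(2.31 × 3.72 × 0.273)) = 2.20 s.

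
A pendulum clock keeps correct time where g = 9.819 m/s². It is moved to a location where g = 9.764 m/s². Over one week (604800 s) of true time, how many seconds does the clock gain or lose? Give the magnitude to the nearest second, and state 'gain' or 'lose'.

lose 1696 s

The clock's period scales as T ∝ 1/√g, so T'/T = √(9.819/9.764) = 1.00281.
In 604800 s of true time the clock registers 604800/1.00281 = 603103.8 s, so it loses 1696 s.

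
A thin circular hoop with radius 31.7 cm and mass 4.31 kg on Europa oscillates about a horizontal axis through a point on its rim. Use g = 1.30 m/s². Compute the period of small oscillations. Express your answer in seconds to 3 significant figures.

I_cm = mr² = 0.4331 kg·m². The pivot is at distance d = 0.317 m from the centre of mass.
By the parallel-axis theorem, I = I_cm + md² = 0.4331 + 0.4331 = 0.8662 kg·m².
T = 2π√(I/(mgd)) = 2π√(0.8662/(4.31 × 1.30 × 0.317)) = 4.39 s.

4.39 s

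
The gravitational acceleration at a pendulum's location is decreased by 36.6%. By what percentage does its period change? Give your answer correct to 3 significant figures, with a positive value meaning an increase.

25.6%

T ∝ 1/√g, so T'/T = 1/√(0.6340) = 1.256.
Percentage change in T = (1.256 − 1) × 100% = 25.6%.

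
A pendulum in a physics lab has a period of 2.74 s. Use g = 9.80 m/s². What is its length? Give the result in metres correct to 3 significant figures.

From T = 2π√(L/g), L = gT²/(4π²) = 9.80 × 2.740²/(4π²) = 1.86 m.

1.86 m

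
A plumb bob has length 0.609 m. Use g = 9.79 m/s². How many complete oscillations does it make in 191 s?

T = 2π√(L/g) = 2π√(0.609/9.79) = 1.567 s.
Number of complete oscillations = ⌊191/1.567⌋ = ⌊121.9⌋ = 121.

121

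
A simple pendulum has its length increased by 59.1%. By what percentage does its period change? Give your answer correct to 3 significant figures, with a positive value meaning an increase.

T ∝ √L, so T'/T = √(1.591) = 1.261.
Percentage change in T = (1.261 − 1) × 100% = 26.1%.

26.1%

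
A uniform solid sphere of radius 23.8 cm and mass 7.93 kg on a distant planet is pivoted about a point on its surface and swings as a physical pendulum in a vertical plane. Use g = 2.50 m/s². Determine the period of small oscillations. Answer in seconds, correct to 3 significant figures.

2.29 s

I_cm = (2/5)mr² = 0.1797 kg·m². The pivot is at distance d = 0.238 m from the centre of mass.
By the parallel-axis theorem, I = I_cm + md² = 0.1797 + 0.4492 = 0.6289 kg·m².
T = 2π√(I/(mgd)) = 2π√(0.6289/(7.93 × 2.50 × 0.238)) = 2.29 s.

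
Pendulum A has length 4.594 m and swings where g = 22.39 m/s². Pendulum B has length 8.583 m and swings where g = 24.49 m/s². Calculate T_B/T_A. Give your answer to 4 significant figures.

1.307

T = 2π√(L/g), so T_B/T_A = √((L_B/g_B)/(L_A/g_A)) = √((8.583/24.49)/(4.594/22.39)) = 1.307.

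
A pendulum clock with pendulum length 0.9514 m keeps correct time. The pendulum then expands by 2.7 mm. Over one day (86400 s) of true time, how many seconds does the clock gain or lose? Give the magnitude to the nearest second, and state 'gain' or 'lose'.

lose 122 s

T ∝ √L, so T'/T = √(0.95410/0.9514) = 1.00142.
In 86400 s of true time the clock registers 86400/1.00142 = 86277.7 s, so it loses 122 s.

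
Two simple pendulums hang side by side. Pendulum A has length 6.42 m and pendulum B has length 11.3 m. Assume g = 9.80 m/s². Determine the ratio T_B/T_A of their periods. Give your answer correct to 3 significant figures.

1.33

T ∝ √L, so T_B/T_A = √(L_B/L_A) = √(11.3/6.42) = 1.33.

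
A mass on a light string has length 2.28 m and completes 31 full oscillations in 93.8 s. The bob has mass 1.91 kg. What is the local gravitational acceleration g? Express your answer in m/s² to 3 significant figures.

T = 93.8/31 = 3.026 s.
From T = 2π√(L/g), g = 4π²L/T² = 4π² × 2.28/3.026² = 9.83 m/s².

9.83 m/s²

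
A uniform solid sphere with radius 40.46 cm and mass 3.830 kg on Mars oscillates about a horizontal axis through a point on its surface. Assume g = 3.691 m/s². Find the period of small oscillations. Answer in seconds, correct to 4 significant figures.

I_cm = (2/5)mr² = 0.25079 kg·m². The pivot is at distance d = 0.4046 m from the centre of mass.
By the parallel-axis theorem, I = I_cm + md² = 0.25079 + 0.62698 = 0.87777 kg·m².
T = 2π√(I/(mgd)) = 2π√(0.87777/(3.830 × 3.691 × 0.4046)) = 2.461 s.

2.461 s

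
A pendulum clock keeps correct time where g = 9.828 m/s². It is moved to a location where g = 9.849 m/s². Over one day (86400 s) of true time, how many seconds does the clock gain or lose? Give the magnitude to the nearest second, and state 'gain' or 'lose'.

gain 92 s

The clock's period scales as T ∝ 1/√g, so T'/T = √(9.828/9.849) = 0.998933.
In 86400 s of true time the clock registers 86400/0.998933 = 86492.3 s, so it gains 92 s.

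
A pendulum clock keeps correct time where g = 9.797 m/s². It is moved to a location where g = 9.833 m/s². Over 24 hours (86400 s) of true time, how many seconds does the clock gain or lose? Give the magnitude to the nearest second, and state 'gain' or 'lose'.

The clock's period scales as T ∝ 1/√g, so T'/T = √(9.797/9.833) = 0.998168.
In 86400 s of true time the clock registers 86400/0.998168 = 86558.6 s, so it gains 159 s.

gain 159 s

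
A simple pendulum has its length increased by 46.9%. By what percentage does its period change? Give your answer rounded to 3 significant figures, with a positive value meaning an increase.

21.2%

T ∝ √L, so T'/T = √(1.469) = 1.212.
Percentage change in T = (1.212 − 1) × 100% = 21.2%.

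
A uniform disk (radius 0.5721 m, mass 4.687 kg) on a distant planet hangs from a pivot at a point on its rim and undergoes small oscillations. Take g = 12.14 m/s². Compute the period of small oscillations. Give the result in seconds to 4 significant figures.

1.671 s

I_cm = ½mr² = 0.76702 kg·m². The pivot is at distance d = 0.5721 m from the centre of mass.
By the parallel-axis theorem, I = I_cm + md² = 0.76702 + 1.5340 = 2.3011 kg·m².
T = 2π√(I/(mgd)) = 2π√(2.3011/(4.687 × 12.14 × 0.5721)) = 1.671 s.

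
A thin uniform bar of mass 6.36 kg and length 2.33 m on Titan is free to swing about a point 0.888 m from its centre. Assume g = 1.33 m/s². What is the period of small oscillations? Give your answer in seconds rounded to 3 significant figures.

6.44 s

For a physical pendulum T = 2π√(I/(mgd)), with d = 0.8880 m from pivot to centre of mass.
I_cm = mL²/12 = 6.36 × 2.33²/12 = 2.877 kg·m²; I = I_cm + md² = 2.877 + 6.36 × 0.8880² = 7.892 kg·m².
T = 2π√(7.892/(6.36 × 1.33 × 0.8880)) = 6.44 s.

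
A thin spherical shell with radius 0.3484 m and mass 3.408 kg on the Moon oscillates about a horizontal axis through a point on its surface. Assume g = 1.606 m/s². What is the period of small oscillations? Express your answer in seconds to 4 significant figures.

I_cm = (2/3)mr² = 0.27578 kg·m². The pivot is at distance d = 0.3484 m from the centre of mass.
By the parallel-axis theorem, I = I_cm + md² = 0.27578 + 0.41367 = 0.68945 kg·m².
T = 2π√(I/(mgd)) = 2π√(0.68945/(3.408 × 1.606 × 0.3484)) = 3.778 s.

3.778 s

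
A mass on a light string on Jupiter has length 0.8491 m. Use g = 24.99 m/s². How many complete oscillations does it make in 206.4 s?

T = 2π√(L/g) = 2π√(0.8491/24.99) = 1.1582 s.
Number of complete oscillations = ⌊206.4/1.1582⌋ = ⌊178.21⌋ = 178.

178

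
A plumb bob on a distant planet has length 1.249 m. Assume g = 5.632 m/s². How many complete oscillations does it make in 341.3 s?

115

T = 2π√(L/g) = 2π√(1.249/5.632) = 2.9589 s.
Number of complete oscillations = ⌊341.3/2.9589⌋ = ⌊115.35⌋ = 115.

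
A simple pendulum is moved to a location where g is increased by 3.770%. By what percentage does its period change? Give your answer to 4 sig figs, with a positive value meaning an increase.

T ∝ 1/√g, so T'/T = 1/√(1.0377) = 0.98167.
Percentage change in T = (0.98167 − 1) × 100% = -1.833%.

-1.833%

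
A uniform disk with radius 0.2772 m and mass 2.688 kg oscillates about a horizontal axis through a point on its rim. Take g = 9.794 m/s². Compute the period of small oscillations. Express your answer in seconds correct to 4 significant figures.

I_cm = ½mr² = 0.10327 kg·m². The pivot is at distance d = 0.2772 m from the centre of mass.
By the parallel-axis theorem, I = I_cm + md² = 0.10327 + 0.20655 = 0.30982 kg·m².
T = 2π√(I/(mgd)) = 2π√(0.30982/(2.688 × 9.794 × 0.2772)) = 1.295 s.

1.295 s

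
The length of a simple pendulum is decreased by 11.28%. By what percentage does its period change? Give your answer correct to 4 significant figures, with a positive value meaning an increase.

-5.809%

T ∝ √L, so T'/T = √(0.88720) = 0.94191.
Percentage change in T = (0.94191 − 1) × 100% = -5.809%.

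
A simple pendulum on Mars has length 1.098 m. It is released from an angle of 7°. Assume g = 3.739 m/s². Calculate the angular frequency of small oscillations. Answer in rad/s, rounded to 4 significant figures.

ω = √(g/L) = √(3.739/1.098) = 1.845 rad/s.

1.845 rad/s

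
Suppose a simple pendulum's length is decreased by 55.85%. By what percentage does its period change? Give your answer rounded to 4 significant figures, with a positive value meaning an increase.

-33.55%

T ∝ √L, so T'/T = √(0.44150) = 0.66445.
Percentage change in T = (0.66445 − 1) × 100% = -33.55%.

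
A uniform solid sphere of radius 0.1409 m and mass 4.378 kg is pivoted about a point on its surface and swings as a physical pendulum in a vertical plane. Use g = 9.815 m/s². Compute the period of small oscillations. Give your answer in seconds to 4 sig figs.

0.8907 s

I_cm = (2/5)mr² = 0.034766 kg·m². The pivot is at distance d = 0.1409 m from the centre of mass.
By the parallel-axis theorem, I = I_cm + md² = 0.034766 + 0.086916 = 0.12168 kg·m².
T = 2π√(I/(mgd)) = 2π√(0.12168/(4.378 × 9.815 × 0.1409)) = 0.8907 s.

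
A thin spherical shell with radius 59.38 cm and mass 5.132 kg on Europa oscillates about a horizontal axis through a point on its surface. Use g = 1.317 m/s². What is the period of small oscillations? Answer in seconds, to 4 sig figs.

5.447 s

I_cm = (2/3)mr² = 1.2064 kg·m². The pivot is at distance d = 0.5938 m from the centre of mass.
By the parallel-axis theorem, I = I_cm + md² = 1.2064 + 1.8095 = 3.0159 kg·m².
T = 2π√(I/(mgd)) = 2π√(3.0159/(5.132 × 1.317 × 0.5938)) = 5.447 s.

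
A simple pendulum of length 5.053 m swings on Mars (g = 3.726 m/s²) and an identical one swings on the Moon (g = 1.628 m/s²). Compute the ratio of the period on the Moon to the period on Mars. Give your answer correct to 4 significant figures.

1.513

T ∝ 1/√g, so T₂/T₁ = √(g₁/g₂) = √(3.726/1.628) = 1.513.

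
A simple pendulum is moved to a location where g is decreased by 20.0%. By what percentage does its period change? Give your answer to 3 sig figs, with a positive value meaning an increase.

11.8%

T ∝ 1/√g, so T'/T = 1/√(0.8000) = 1.118.
Percentage change in T = (1.118 − 1) × 100% = 11.8%.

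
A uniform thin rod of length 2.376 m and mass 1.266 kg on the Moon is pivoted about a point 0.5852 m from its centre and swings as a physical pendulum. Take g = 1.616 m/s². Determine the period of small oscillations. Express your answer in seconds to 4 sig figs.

For a physical pendulum T = 2π√(I/(mgd)), with d = 0.58520 m from pivot to centre of mass.
I_cm = mL²/12 = 1.266 × 2.376²/12 = 0.59559 kg·m²; I = I_cm + md² = 0.59559 + 1.266 × 0.58520² = 1.0291 kg·m².
T = 2π√(1.0291/(1.266 × 1.616 × 0.58520)) = 5.825 s.

5.825 s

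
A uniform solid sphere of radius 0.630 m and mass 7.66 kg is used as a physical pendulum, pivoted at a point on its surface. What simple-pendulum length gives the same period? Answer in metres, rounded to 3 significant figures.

The equivalent simple-pendulum length is L_eq = I/(md), where I is about the pivot and d = 0.6300 m.
I_cm = (2/5)mR² = 1.216 kg·m², so I = I_cm + md² = 1.216 + 3.040 = 4.256 kg·m².
L_eq = 4.256/(7.66 × 0.6300) = 0.882 m.

0.882 m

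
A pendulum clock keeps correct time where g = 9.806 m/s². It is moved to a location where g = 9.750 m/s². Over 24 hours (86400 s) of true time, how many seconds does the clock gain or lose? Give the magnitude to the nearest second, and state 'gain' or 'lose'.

The clock's period scales as T ∝ 1/√g, so T'/T = √(9.806/9.750) = 1.00287.
In 86400 s of true time the clock registers 86400/1.00287 = 86152.9 s, so it loses 247 s.

lose 247 s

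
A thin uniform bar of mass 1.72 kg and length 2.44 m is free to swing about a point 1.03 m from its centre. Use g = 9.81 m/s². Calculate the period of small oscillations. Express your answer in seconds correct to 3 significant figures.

2.47 s

For a physical pendulum T = 2π√(I/(mgd)), with d = 1.030 m from pivot to centre of mass.
I_cm = mL²/12 = 1.72 × 2.44²/12 = 0.8533 kg·m²; I = I_cm + md² = 0.8533 + 1.72 × 1.030² = 2.678 kg·m².
T = 2π√(2.678/(1.72 × 9.81 × 1.030)) = 2.47 s.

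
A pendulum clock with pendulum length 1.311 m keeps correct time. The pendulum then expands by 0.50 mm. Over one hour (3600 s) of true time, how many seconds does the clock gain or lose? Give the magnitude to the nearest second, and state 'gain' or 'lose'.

lose 1 s

T ∝ √L, so T'/T = √(1.31150/1.311) = 1.00019.
In 3600 s of true time the clock registers 3600/1.00019 = 3599.3 s, so it loses 1 s.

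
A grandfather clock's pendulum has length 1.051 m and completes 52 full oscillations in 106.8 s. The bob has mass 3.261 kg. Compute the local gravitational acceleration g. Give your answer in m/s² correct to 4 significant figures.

T = 106.8/52 = 2.0538 s.
From T = 2π√(L/g), g = 4π²L/T² = 4π² × 1.051/2.0538² = 9.836 m/s².

9.836 m/s²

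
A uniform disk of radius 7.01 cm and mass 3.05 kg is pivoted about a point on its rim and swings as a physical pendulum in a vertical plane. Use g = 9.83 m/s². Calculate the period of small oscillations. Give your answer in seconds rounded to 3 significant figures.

I_cm = ½mr² = 0.007494 kg·m². The pivot is at distance d = 0.0701 m from the centre of mass.
By the parallel-axis theorem, I = I_cm + md² = 0.007494 + 0.01499 = 0.02248 kg·m².
T = 2π√(I/(mgd)) = 2π√(0.02248/(3.05 × 9.83 × 0.0701)) = 0.650 s.

0.650 s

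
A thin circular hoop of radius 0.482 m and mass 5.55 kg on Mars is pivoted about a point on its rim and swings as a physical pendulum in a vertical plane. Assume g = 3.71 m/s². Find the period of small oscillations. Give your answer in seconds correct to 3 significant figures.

3.20 s

I_cm = mr² = 1.289 kg·m². The pivot is at distance d = 0.482 m from the centre of mass.
By the parallel-axis theorem, I = I_cm + md² = 1.289 + 1.289 = 2.579 kg·m².
T = 2π√(I/(mgd)) = 2π√(2.579/(5.55 × 3.71 × 0.482)) = 3.20 s.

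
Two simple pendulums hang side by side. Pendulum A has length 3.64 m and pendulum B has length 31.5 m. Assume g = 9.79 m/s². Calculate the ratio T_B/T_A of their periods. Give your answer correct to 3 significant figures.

T ∝ √L, so T_B/T_A = √(L_B/L_A) = √(31.5/3.64) = 2.94.

2.94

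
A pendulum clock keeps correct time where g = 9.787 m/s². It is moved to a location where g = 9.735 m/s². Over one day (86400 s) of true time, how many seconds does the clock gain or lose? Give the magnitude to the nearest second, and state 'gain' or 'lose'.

lose 230 s

The clock's period scales as T ∝ 1/√g, so T'/T = √(9.787/9.735) = 1.00267.
In 86400 s of true time the clock registers 86400/1.00267 = 86170.2 s, so it loses 230 s.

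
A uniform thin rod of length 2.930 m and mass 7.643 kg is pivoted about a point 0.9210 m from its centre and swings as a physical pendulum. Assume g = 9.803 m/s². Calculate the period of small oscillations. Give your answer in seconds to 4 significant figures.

For a physical pendulum T = 2π√(I/(mgd)), with d = 0.92100 m from pivot to centre of mass.
I_cm = mL²/12 = 7.643 × 2.930²/12 = 5.4679 kg·m²; I = I_cm + md² = 5.4679 + 7.643 × 0.92100² = 11.951 kg·m².
T = 2π√(11.951/(7.643 × 9.803 × 0.92100)) = 2.615 s.

2.615 s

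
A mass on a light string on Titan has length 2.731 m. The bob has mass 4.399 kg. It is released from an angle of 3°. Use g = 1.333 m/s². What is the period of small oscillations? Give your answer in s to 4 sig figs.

T = 2π√(L/g) = 2π√(2.731/1.333) = 2π × 1.4313 = 8.993 s.

8.993 s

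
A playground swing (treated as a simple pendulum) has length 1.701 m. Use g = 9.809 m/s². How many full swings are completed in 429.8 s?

T = 2π√(L/g) = 2π√(1.701/9.809) = 2.6165 s.
Number of complete oscillations = ⌊429.8/2.6165⌋ = ⌊164.27⌋ = 164.

164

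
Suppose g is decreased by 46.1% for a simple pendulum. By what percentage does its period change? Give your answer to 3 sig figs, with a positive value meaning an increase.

36.2%

T ∝ 1/√g, so T'/T = 1/√(0.5390) = 1.362.
Percentage change in T = (1.362 − 1) × 100% = 36.2%.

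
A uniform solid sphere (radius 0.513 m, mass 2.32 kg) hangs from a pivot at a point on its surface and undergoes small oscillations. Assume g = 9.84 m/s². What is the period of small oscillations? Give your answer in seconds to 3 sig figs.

1.70 s

I_cm = (2/5)mr² = 0.2442 kg·m². The pivot is at distance d = 0.513 m from the centre of mass.
By the parallel-axis theorem, I = I_cm + md² = 0.2442 + 0.6106 = 0.8548 kg·m².
T = 2π√(I/(mgd)) = 2π√(0.8548/(2.32 × 9.84 × 0.513)) = 1.70 s.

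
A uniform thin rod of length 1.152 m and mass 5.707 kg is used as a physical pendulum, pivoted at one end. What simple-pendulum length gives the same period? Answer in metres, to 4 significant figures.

The equivalent simple-pendulum length is L_eq = I/(md), where I is about the pivot and d = 0.57600 m.
I_cm = (1/12)mL² = 0.63115 kg·m², so I = I_cm + md² = 0.63115 + 1.8934 = 2.5246 kg·m².
L_eq = 2.5246/(5.707 × 0.57600) = 0.7680 m.

0.7680 m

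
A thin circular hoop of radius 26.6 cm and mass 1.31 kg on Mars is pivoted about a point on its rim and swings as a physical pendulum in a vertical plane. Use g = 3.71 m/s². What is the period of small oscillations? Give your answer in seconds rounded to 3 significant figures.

I_cm = mr² = 0.09269 kg·m². The pivot is at distance d = 0.266 m from the centre of mass.
By the parallel-axis theorem, I = I_cm + md² = 0.09269 + 0.09269 = 0.1854 kg·m².
T = 2π√(I/(mgd)) = 2π√(0.1854/(1.31 × 3.71 × 0.266)) = 2.38 s.

2.38 s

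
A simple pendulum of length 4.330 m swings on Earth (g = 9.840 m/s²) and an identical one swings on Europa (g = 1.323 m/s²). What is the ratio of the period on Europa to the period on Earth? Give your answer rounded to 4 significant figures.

2.727

T ∝ 1/√g, so T₂/T₁ = √(g₁/g₂) = √(9.840/1.323) = 2.727.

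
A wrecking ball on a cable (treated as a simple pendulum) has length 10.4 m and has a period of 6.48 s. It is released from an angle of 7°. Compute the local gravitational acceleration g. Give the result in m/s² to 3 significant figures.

9.78 m/s²

From T = 2π√(L/g), g = 4π²L/T² = 4π² × 10.4/6.480² = 9.78 m/s².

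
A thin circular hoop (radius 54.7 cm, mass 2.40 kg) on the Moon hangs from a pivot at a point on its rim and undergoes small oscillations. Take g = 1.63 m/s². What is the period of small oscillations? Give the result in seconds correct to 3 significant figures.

I_cm = mr² = 0.7181 kg·m². The pivot is at distance d = 0.547 m from the centre of mass.
By the parallel-axis theorem, I = I_cm + md² = 0.7181 + 0.7181 = 1.436 kg·m².
T = 2π√(I/(mgd)) = 2π√(1.436/(2.40 × 1.63 × 0.547)) = 5.15 s.

5.15 s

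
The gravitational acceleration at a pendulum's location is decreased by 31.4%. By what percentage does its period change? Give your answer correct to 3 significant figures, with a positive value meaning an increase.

20.7%

T ∝ 1/√g, so T'/T = 1/√(0.6860) = 1.207.
Percentage change in T = (1.207 − 1) × 100% = 20.7%.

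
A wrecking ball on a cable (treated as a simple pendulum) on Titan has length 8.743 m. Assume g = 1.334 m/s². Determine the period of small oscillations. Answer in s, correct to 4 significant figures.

T = 2π√(L/g) = 2π√(8.743/1.334) = 2π × 2.5601 = 16.09 s.

16.09 s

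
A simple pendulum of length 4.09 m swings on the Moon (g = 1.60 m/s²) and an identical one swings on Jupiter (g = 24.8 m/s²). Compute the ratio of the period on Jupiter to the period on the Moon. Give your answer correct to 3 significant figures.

0.254

T ∝ 1/√g, so T₂/T₁ = √(g₁/g₂) = √(1.60/24.8) = 0.254.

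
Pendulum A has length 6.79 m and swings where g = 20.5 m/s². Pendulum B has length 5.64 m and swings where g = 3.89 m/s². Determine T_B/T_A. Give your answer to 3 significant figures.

T = 2π√(L/g), so T_B/T_A = √((L_B/g_B)/(L_A/g_A)) = √((5.64/3.89)/(6.79/20.5)) = 2.09.

2.09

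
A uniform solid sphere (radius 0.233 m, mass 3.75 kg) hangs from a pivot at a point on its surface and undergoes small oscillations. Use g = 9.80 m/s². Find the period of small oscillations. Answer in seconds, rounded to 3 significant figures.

1.15 s

I_cm = (2/5)mr² = 0.08143 kg·m². The pivot is at distance d = 0.233 m from the centre of mass.
By the parallel-axis theorem, I = I_cm + md² = 0.08143 + 0.2036 = 0.2850 kg·m².
T = 2π√(I/(mgd)) = 2π√(0.2850/(3.75 × 9.80 × 0.233)) = 1.15 s.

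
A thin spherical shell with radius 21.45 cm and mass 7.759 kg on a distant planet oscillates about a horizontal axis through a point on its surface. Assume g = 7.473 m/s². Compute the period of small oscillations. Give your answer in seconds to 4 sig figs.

I_cm = (2/3)mr² = 0.23800 kg·m². The pivot is at distance d = 0.2145 m from the centre of mass.
By the parallel-axis theorem, I = I_cm + md² = 0.23800 + 0.35699 = 0.59499 kg·m².
T = 2π√(I/(mgd)) = 2π√(0.59499/(7.759 × 7.473 × 0.2145)) = 1.374 s.

1.374 s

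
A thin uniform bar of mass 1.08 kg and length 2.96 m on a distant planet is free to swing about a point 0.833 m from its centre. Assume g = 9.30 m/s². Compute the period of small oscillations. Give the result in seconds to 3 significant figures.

2.69 s

For a physical pendulum T = 2π√(I/(mgd)), with d = 0.8330 m from pivot to centre of mass.
I_cm = mL²/12 = 1.08 × 2.96²/12 = 0.7885 kg·m²; I = I_cm + md² = 0.7885 + 1.08 × 0.8330² = 1.538 kg·m².
T = 2π√(1.538/(1.08 × 9.30 × 0.8330)) = 2.69 s.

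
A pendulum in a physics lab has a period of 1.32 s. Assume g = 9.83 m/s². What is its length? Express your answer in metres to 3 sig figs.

From T = 2π√(L/g), L = gT²/(4π²) = 9.83 × 1.320²/(4π²) = 0.434 m.

0.434 m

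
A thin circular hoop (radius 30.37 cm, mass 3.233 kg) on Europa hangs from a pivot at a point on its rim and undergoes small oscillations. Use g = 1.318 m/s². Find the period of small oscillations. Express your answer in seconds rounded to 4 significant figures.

I_cm = mr² = 0.29819 kg·m². The pivot is at distance d = 0.3037 m from the centre of mass.
By the parallel-axis theorem, I = I_cm + md² = 0.29819 + 0.29819 = 0.59638 kg·m².
T = 2π√(I/(mgd)) = 2π√(0.59638/(3.233 × 1.318 × 0.3037)) = 4.265 s.

4.265 s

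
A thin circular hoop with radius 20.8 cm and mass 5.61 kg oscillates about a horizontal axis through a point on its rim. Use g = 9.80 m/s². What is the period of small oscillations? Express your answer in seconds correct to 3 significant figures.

I_cm = mr² = 0.2427 kg·m². The pivot is at distance d = 0.208 m from the centre of mass.
By the parallel-axis theorem, I = I_cm + md² = 0.2427 + 0.2427 = 0.4854 kg·m².
T = 2π√(I/(mgd)) = 2π√(0.4854/(5.61 × 9.80 × 0.208)) = 1.29 s.

1.29 s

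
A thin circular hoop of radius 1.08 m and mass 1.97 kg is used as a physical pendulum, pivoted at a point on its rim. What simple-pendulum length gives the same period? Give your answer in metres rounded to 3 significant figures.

The equivalent simple-pendulum length is L_eq = I/(md), where I is about the pivot and d = 1.080 m.
I_cm = mR² = 2.298 kg·m², so I = I_cm + md² = 2.298 + 2.298 = 4.596 kg·m².
L_eq = 4.596/(1.97 × 1.080) = 2.16 m.

2.16 m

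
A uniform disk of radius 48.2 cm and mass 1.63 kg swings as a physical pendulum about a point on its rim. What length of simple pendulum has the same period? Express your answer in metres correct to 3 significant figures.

0.723 m

The equivalent simple-pendulum length is L_eq = I/(md), where I is about the pivot and d = 0.4820 m.
I_cm = ½mR² = 0.1893 kg·m², so I = I_cm + md² = 0.1893 + 0.3787 = 0.5680 kg·m².
L_eq = 0.5680/(1.63 × 0.4820) = 0.723 m.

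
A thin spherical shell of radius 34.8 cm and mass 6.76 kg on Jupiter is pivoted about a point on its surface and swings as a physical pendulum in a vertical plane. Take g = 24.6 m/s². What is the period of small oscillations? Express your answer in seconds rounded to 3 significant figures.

0.965 s

I_cm = (2/3)mr² = 0.5458 kg·m². The pivot is at distance d = 0.348 m from the centre of mass.
By the parallel-axis theorem, I = I_cm + md² = 0.5458 + 0.8187 = 1.364 kg·m².
T = 2π√(I/(mgd)) = 2π√(1.364/(6.76 × 24.6 × 0.348)) = 0.965 s.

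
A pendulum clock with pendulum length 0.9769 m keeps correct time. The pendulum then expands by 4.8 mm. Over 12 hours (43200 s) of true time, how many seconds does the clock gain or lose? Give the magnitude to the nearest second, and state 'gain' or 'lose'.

lose 106 s

T ∝ √L, so T'/T = √(0.98170/0.9769) = 1.00245.
In 43200 s of true time the clock registers 43200/1.00245 = 43094.3 s, so it loses 106 s.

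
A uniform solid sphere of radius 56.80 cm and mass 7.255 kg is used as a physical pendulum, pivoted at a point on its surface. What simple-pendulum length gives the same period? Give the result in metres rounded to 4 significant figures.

0.7952 m

The equivalent simple-pendulum length is L_eq = I/(md), where I is about the pivot and d = 0.56800 m.
I_cm = (2/5)mR² = 0.93625 kg·m², so I = I_cm + md² = 0.93625 + 2.3406 = 3.2769 kg·m².
L_eq = 3.2769/(7.255 × 0.56800) = 0.7952 m.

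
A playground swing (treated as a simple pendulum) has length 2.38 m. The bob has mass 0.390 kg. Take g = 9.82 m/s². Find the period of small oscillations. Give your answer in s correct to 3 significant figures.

T = 2π√(L/g) = 2π√(2.38/9.82) = 2π × 0.4923 = 3.09 s.

3.09 s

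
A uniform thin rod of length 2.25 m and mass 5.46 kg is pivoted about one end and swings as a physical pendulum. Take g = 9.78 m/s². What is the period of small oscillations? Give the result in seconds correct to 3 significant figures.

For a physical pendulum T = 2π√(I/(mgd)), with d = 1.125 m from pivot to centre of mass.
I_cm = mL²/12 = 5.46 × 2.25²/12 = 2.303 kg·m²; I = I_cm + md² = 2.303 + 5.46 × 1.125² = 9.214 kg·m².
T = 2π√(9.214/(5.46 × 9.78 × 1.125)) = 2.46 s.

2.46 s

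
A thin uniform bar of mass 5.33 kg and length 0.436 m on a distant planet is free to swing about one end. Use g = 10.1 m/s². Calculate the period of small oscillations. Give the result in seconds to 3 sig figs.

For a physical pendulum T = 2π√(I/(mgd)), with d = 0.2180 m from pivot to centre of mass.
I_cm = mL²/12 = 5.33 × 0.436²/12 = 0.08443 kg·m²; I = I_cm + md² = 0.08443 + 5.33 × 0.2180² = 0.3377 kg·m².
T = 2π√(0.3377/(5.33 × 10.1 × 0.2180)) = 1.07 s.

1.07 s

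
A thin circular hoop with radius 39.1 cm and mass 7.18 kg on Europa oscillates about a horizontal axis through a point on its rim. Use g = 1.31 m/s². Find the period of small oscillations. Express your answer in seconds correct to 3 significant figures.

4.85 s

I_cm = mr² = 1.098 kg·m². The pivot is at distance d = 0.391 m from the centre of mass.
By the parallel-axis theorem, I = I_cm + md² = 1.098 + 1.098 = 2.195 kg·m².
T = 2π√(I/(mgd)) = 2π√(2.195/(7.18 × 1.31 × 0.391)) = 4.85 s.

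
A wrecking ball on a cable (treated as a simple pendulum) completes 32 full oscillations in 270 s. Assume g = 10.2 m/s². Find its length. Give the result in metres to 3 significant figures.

18.4 m

T = 270/32 = 8.438 s.
From T = 2π√(L/g), L = gT²/(4π²) = 10.2 × 8.438²/(4π²) = 18.4 m.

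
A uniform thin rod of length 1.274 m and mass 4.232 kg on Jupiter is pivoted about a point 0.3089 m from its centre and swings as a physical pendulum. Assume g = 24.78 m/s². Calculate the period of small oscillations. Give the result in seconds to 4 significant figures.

1.091 s

For a physical pendulum T = 2π√(I/(mgd)), with d = 0.30890 m from pivot to centre of mass.
I_cm = mL²/12 = 4.232 × 1.274²/12 = 0.57240 kg·m²; I = I_cm + md² = 0.57240 + 4.232 × 0.30890² = 0.97622 kg·m².
T = 2π√(0.97622/(4.232 × 24.78 × 0.30890)) = 1.091 s.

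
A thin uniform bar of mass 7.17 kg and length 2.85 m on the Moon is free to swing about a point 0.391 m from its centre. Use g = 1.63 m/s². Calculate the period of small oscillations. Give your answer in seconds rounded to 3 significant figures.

7.17 s

For a physical pendulum T = 2π√(I/(mgd)), with d = 0.3910 m from pivot to centre of mass.
I_cm = mL²/12 = 7.17 × 2.85²/12 = 4.853 kg·m²; I = I_cm + md² = 4.853 + 7.17 × 0.3910² = 5.949 kg·m².
T = 2π√(5.949/(7.17 × 1.63 × 0.3910)) = 7.17 s.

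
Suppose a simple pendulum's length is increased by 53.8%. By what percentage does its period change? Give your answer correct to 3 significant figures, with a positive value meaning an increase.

T ∝ √L, so T'/T = √(1.538) = 1.240.
Percentage change in T = (1.240 − 1) × 100% = 24.0%.

24.0%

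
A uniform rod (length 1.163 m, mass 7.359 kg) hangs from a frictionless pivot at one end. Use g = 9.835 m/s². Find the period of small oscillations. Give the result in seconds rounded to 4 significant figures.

1.764 s

For a physical pendulum T = 2π√(I/(mgd)), with d = 0.58150 m from pivot to centre of mass.
I_cm = mL²/12 = 7.359 × 1.163²/12 = 0.82946 kg·m²; I = I_cm + md² = 0.82946 + 7.359 × 0.58150² = 3.3179 kg·m².
T = 2π√(3.3179/(7.359 × 9.835 × 0.58150)) = 1.764 s.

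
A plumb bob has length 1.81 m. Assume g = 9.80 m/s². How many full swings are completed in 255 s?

T = 2π√(L/g) = 2π√(1.81/9.80) = 2.700 s.
Number of complete oscillations = ⌊255/2.700⌋ = ⌊94.44⌋ = 94.

94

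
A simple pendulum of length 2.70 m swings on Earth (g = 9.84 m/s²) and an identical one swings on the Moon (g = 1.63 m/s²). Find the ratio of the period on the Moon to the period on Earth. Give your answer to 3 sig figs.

2.46

T ∝ 1/√g, so T₂/T₁ = √(g₁/g₂) = √(9.84/1.63) = 2.46.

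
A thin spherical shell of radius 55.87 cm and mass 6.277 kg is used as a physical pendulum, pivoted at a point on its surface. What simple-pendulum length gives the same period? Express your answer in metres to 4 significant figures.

The equivalent simple-pendulum length is L_eq = I/(md), where I is about the pivot and d = 0.55870 m.
I_cm = (2/3)mR² = 1.3062 kg·m², so I = I_cm + md² = 1.3062 + 1.9593 = 3.2656 kg·m².
L_eq = 3.2656/(6.277 × 0.55870) = 0.9312 m.

0.9312 m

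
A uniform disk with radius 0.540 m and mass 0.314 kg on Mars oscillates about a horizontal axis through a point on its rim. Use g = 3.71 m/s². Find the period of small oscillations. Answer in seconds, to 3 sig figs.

I_cm = ½mr² = 0.04578 kg·m². The pivot is at distance d = 0.540 m from the centre of mass.
By the parallel-axis theorem, I = I_cm + md² = 0.04578 + 0.09156 = 0.1373 kg·m².
T = 2π√(I/(mgd)) = 2π√(0.1373/(0.314 × 3.71 × 0.540)) = 2.94 s.

2.94 s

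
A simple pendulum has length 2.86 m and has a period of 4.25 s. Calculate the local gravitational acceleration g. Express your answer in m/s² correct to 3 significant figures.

6.25 m/s²

From T = 2π√(L/g), g = 4π²L/T² = 4π² × 2.86/4.250² = 6.25 m/s².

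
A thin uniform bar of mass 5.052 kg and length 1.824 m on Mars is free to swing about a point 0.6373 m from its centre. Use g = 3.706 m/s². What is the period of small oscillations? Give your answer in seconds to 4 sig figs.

For a physical pendulum T = 2π√(I/(mgd)), with d = 0.63730 m from pivot to centre of mass.
I_cm = mL²/12 = 5.052 × 1.824²/12 = 1.4007 kg·m²; I = I_cm + md² = 1.4007 + 5.052 × 0.63730² = 3.4525 kg·m².
T = 2π√(3.4525/(5.052 × 3.706 × 0.63730)) = 3.380 s.

3.380 s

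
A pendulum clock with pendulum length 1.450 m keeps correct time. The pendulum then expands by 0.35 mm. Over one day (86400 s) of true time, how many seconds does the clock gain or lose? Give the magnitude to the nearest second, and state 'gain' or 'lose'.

lose 10 s

T ∝ √L, so T'/T = √(1.45035/1.450) = 1.00012.
In 86400 s of true time the clock registers 86400/1.00012 = 86389.6 s, so it loses 10 s.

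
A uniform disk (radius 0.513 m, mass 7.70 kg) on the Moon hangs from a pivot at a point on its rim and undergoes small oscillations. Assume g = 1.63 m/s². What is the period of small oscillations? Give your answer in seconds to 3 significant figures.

4.32 s

I_cm = ½mr² = 1.013 kg·m². The pivot is at distance d = 0.513 m from the centre of mass.
By the parallel-axis theorem, I = I_cm + md² = 1.013 + 2.026 = 3.040 kg·m².
T = 2π√(I/(mgd)) = 2π√(3.040/(7.70 × 1.63 × 0.513)) = 4.32 s.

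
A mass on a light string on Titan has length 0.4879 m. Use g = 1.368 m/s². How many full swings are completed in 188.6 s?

T = 2π√(L/g) = 2π√(0.4879/1.368) = 3.7523 s.
Number of complete oscillations = ⌊188.6/3.7523⌋ = ⌊50.262⌋ = 50.

50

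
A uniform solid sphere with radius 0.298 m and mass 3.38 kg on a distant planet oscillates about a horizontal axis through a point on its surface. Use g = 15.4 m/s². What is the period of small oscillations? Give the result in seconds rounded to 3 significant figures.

1.03 s

I_cm = (2/5)mr² = 0.1201 kg·m². The pivot is at distance d = 0.298 m from the centre of mass.
By the parallel-axis theorem, I = I_cm + md² = 0.1201 + 0.3002 = 0.4202 kg·m².
T = 2π√(I/(mgd)) = 2π√(0.4202/(3.38 × 15.4 × 0.298)) = 1.03 s.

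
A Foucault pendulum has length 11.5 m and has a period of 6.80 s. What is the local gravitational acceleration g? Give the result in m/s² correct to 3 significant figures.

9.82 m/s²

From T = 2π√(L/g), g = 4π²L/T² = 4π² × 11.5/6.800² = 9.82 m/s².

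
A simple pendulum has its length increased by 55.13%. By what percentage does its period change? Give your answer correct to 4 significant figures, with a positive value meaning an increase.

T ∝ √L, so T'/T = √(1.5513) = 1.2455.
Percentage change in T = (1.2455 − 1) × 100% = 24.55%.

24.55%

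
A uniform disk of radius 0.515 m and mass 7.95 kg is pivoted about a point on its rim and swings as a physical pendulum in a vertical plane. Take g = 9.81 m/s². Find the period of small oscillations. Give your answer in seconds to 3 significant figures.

I_cm = ½mr² = 1.054 kg·m². The pivot is at distance d = 0.515 m from the centre of mass.
By the parallel-axis theorem, I = I_cm + md² = 1.054 + 2.109 = 3.163 kg·m².
T = 2π√(I/(mgd)) = 2π√(3.163/(7.95 × 9.81 × 0.515)) = 1.76 s.

1.76 s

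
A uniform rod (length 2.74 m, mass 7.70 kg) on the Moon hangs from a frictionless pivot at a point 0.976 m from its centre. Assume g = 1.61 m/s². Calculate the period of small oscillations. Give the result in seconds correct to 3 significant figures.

6.30 s

For a physical pendulum T = 2π√(I/(mgd)), with d = 0.9760 m from pivot to centre of mass.
I_cm = mL²/12 = 7.70 × 2.74²/12 = 4.817 kg·m²; I = I_cm + md² = 4.817 + 7.70 × 0.9760² = 12.15 kg·m².
T = 2π√(12.15/(7.70 × 1.61 × 0.9760)) = 6.30 s.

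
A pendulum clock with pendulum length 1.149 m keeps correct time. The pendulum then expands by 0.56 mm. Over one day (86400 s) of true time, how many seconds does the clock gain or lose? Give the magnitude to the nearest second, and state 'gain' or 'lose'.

T ∝ √L, so T'/T = √(1.14956/1.149) = 1.00024.
In 86400 s of true time the clock registers 86400/1.00024 = 86379.0 s, so it loses 21 s.

lose 21 s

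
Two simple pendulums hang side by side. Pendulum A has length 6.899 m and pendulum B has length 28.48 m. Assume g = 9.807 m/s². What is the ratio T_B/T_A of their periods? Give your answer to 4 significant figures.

T ∝ √L, so T_B/T_A = √(L_B/L_A) = √(28.48/6.899) = 2.032.

2.032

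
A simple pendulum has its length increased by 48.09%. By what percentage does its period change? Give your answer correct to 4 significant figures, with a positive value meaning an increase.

21.69%

T ∝ √L, so T'/T = √(1.4809) = 1.2169.
Percentage change in T = (1.2169 − 1) × 100% = 21.69%.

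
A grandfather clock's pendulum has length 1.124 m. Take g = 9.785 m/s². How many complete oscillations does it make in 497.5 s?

233

T = 2π√(L/g) = 2π√(1.124/9.785) = 2.1295 s.
Number of complete oscillations = ⌊497.5/2.1295⌋ = ⌊233.62⌋ = 233.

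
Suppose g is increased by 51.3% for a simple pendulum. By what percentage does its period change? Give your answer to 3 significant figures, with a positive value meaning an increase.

T ∝ 1/√g, so T'/T = 1/√(1.513) = 0.8130.
Percentage change in T = (0.8130 − 1) × 100% = -18.7%.

-18.7%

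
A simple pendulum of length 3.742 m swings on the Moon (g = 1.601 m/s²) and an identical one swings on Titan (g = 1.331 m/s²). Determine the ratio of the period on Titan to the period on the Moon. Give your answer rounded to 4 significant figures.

1.097

T ∝ 1/√g, so T₂/T₁ = √(g₁/g₂) = √(1.601/1.331) = 1.097.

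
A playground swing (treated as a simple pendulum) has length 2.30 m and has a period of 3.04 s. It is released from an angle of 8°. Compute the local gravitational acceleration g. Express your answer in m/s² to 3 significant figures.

9.83 m/s²

From T = 2π√(L/g), g = 4π²L/T² = 4π² × 2.30/3.040² = 9.83 m/s².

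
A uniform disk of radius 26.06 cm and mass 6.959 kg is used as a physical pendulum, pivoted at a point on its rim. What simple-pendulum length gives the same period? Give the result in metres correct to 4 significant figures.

The equivalent simple-pendulum length is L_eq = I/(md), where I is about the pivot and d = 0.26060 m.
I_cm = ½mR² = 0.23630 kg·m², so I = I_cm + md² = 0.23630 + 0.47260 = 0.70890 kg·m².
L_eq = 0.70890/(6.959 × 0.26060) = 0.3909 m.

0.3909 m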